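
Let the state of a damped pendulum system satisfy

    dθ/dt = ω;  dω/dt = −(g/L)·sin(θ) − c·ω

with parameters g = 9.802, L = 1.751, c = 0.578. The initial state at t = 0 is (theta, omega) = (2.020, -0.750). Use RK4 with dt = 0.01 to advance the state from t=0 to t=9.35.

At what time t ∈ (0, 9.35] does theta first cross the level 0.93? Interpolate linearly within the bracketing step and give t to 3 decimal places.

t=0.000: state=(2.020, -0.750)
step 1 (dt=0.01): k1=(-0.750, -4.609), k2=(-0.773, -4.605), k3=(-0.773, -4.605), k4=(-0.796, -4.601); state += dt/6·(k1+2k2+2k3+k4)
t=0.010: state=(2.012, -0.796)
t=0.020: state=(2.004, -0.842)
t=0.030: state=(1.995, -0.888)
continuing one RK4 step at a time; state shown every 50 steps (Δt=0.5):
t=0.500: state=(1.086, -2.898)
t=0.550: state=(0.937, -3.049)
next step: t=0.560: state=(0.906, -3.076) — theta has crossed 0.93
linear interpolation between t=0.550 (0.93694) and t=0.560 (0.90632) → t≈0.552

t = 0.552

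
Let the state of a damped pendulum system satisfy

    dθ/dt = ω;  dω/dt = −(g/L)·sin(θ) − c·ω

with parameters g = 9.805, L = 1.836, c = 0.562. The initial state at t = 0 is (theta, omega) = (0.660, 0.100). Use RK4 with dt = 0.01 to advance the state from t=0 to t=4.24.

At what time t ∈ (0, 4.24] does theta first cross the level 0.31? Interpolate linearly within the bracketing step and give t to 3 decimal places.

t=0.000: state=(0.660, 0.100)
step 1 (dt=0.01): k1=(0.100, -3.330), k2=(0.083, -3.323), k3=(0.083, -3.323), k4=(0.067, -3.315); state += dt/6·(k1+2k2+2k3+k4)
t=0.010: state=(0.661, 0.067)
t=0.020: state=(0.661, 0.034)
t=0.030: state=(0.662, 0.001)
continuing one RK4 step at a time; state shown every 20 steps (Δt=0.2):
t=0.200: state=(0.616, -0.520)
t=0.400: state=(0.462, -0.989)
t=0.530: state=(0.320, -1.175)
next step: t=0.540: state=(0.308, -1.185) — theta has crossed 0.31
linear interpolation between t=0.530 (0.32027) and t=0.540 (0.30847) → t≈0.539

t = 0.539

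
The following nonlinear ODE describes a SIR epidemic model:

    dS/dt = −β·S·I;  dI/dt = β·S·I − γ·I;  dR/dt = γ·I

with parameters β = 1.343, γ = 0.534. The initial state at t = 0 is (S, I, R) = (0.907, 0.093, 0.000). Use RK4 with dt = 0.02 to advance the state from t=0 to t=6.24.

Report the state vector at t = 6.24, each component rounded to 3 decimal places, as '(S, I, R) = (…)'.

t=0.000: state=(0.907, 0.093, 0.000)
step 1 (dt=0.02): k1=(-0.113, 0.064, 0.050), k2=(-0.114, 0.064, 0.050), k3=(-0.114, 0.064, 0.050), k4=(-0.115, 0.064, 0.050); state += dt/6·(k1+2k2+2k3+k4)
t=0.020: state=(0.905, 0.094, 0.001)
t=0.040: state=(0.902, 0.096, 0.002)
t=0.060: state=(0.900, 0.097, 0.003)
continuing one RK4 step at a time; state shown every 25 steps (Δt=0.5):
t=0.500: state=(0.842, 0.128, 0.029)
t=1.000: state=(0.763, 0.168, 0.069)
t=1.500: state=(0.672, 0.209, 0.119)
t=2.000: state=(0.577, 0.243, 0.180)
t=2.500: state=(0.486, 0.266, 0.248)
t=3.000: state=(0.405, 0.274, 0.321)
t=3.500: state=(0.337, 0.269, 0.394)
t=4.000: state=(0.283, 0.254, 0.464)
t=4.500: state=(0.240, 0.231, 0.528)
t=5.000: state=(0.207, 0.206, 0.587)
t=5.500: state=(0.182, 0.180, 0.638)
t=6.000: state=(0.163, 0.154, 0.683)
t=6.240: state=(0.155, 0.143, 0.702)

(S, I, R) = (0.155, 0.143, 0.702)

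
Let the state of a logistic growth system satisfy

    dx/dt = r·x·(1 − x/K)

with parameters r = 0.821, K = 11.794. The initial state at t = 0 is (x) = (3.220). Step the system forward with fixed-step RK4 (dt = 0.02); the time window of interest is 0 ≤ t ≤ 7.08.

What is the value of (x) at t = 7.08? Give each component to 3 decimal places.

t=0.000: state=(3.220)
step 1 (dt=0.02): k1=(1.922), k2=(1.929), k3=(1.929), k4=(1.936); state += dt/6·(k1+2k2+2k3+k4)
t=0.020: state=(3.259)
t=0.040: state=(3.297)
t=0.060: state=(3.337)
continuing one RK4 step at a time; state shown every 25 steps (Δt=0.5):
t=0.500: state=(4.264)
t=1.000: state=(5.431)
t=1.500: state=(6.637)
t=2.000: state=(7.782)
t=2.500: state=(8.789)
t=3.000: state=(9.614)
t=3.500: state=(10.252)
t=4.000: state=(10.724)
t=4.500: state=(11.062)
t=5.000: state=(11.298)
t=5.500: state=(11.460)
t=6.000: state=(11.570)
t=6.500: state=(11.645)
t=7.000: state=(11.695)
t=7.080: state=(11.701)

(x) = (11.701)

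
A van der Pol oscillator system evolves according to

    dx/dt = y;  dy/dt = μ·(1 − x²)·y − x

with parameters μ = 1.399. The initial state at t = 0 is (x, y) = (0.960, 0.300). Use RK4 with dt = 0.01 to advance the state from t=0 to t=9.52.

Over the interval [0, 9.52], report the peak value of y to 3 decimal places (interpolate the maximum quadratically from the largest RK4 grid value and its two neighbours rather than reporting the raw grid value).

t=0.000: state=(0.960, 0.300)
step 1 (dt=0.01): k1=(0.300, -0.927), k2=(0.295, -0.930), k3=(0.295, -0.930), k4=(0.291, -0.933); state += dt/6·(k1+2k2+2k3+k4)
t=0.010: state=(0.963, 0.291)
t=0.020: state=(0.966, 0.281)
t=0.030: state=(0.969, 0.272)
continuing one RK4 step at a time; state shown every 50 steps (Δt=0.5):
t=0.500: state=(0.987, -0.195)
t=1.000: state=(0.763, -0.716)
t=1.500: state=(0.224, -1.531)
t=2.000: state=(-0.845, -2.610)
t=2.500: state=(-1.802, -0.799)
t=3.000: state=(-1.852, 0.302)
t=3.500: state=(-1.631, 0.547)
t=4.000: state=(-1.309, 0.759)
t=4.500: state=(-0.837, 1.193)
t=5.000: state=(-0.000, 2.322)
t=5.500: state=(1.424, 2.622)
t=6.000: state=(2.012, 0.080)
t=6.500: state=(1.888, -0.421)
t=7.000: state=(1.639, -0.569)
t=7.500: state=(1.311, -0.766)
t=8.000: state=(0.836, -1.198)
t=8.500: state=(-0.003, -2.331)
t=9.000: state=(-1.430, -2.614)
t=9.500: state=(-2.013, -0.075)
t=9.520: state=(-2.014, -0.030)
largest grid value and its neighbours: y(5.310)=3.10316, y(5.320)=3.10425, y(5.330)=3.10262
parabola through these three points peaks at t≈5.319 with y≈3.10427

max y = 3.104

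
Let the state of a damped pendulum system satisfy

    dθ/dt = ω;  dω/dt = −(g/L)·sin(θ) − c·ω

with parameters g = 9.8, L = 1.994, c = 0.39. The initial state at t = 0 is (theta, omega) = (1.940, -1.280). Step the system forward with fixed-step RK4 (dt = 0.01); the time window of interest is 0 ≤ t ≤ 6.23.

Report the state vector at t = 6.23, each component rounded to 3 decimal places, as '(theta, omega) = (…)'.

(theta, omega) = (0.511, -0.460)

t=0.000: state=(1.940, -1.280)
step 1 (dt=0.01): k1=(-1.280, -4.084), k2=(-1.300, -4.088), k3=(-1.300, -4.088), k4=(-1.321, -4.091); state += dt/6·(k1+2k2+2k3+k4)
t=0.010: state=(1.927, -1.321)
t=0.020: state=(1.914, -1.362)
t=0.030: state=(1.900, -1.403)
continuing one RK4 step at a time; state shown every 25 steps (Δt=0.25):
t=0.250: state=(1.491, -2.307)
t=0.500: state=(0.801, -3.144)
t=0.750: state=(-0.021, -3.280)
t=1.000: state=(-0.761, -2.516)
t=1.250: state=(-1.241, -1.288)
t=1.500: state=(-1.403, -0.027)
t=1.750: state=(-1.264, 1.118)
t=2.000: state=(-0.862, 2.039)
t=2.250: state=(-0.284, 2.480)
t=2.500: state=(0.318, 2.218)
t=2.750: state=(0.777, 1.387)
t=3.000: state=(0.994, 0.337)
t=3.250: state=(0.949, -0.675)
t=3.500: state=(0.674, -1.470)
t=3.750: state=(0.248, -1.855)
t=4.000: state=(-0.207, -1.698)
t=4.250: state=(-0.563, -1.086)
t=4.500: state=(-0.733, -0.263)
t=4.750: state=(-0.696, 0.543)
t=5.000: state=(-0.478, 1.150)
t=5.250: state=(-0.150, 1.406)
t=5.500: state=(0.190, 1.245)
t=5.750: state=(0.445, 0.752)
t=6.000: state=(0.553, 0.107)
t=6.230: state=(0.511, -0.460)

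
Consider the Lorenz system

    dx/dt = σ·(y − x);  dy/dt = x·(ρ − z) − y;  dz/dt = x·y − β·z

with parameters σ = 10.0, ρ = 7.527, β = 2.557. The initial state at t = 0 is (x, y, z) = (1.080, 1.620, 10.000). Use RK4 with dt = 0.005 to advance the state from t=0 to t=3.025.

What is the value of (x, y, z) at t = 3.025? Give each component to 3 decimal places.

(x, y, z) = (3.669, 3.770, 5.994)

t=0.000: state=(1.080, 1.620, 10.000)
step 1 (dt=0.005): k1=(5.400, -4.291, -23.820), k2=(5.158, -4.248, -23.658), k3=(5.165, -4.247, -23.660), k4=(4.929, -4.203, -23.500); state += dt/6·(k1+2k2+2k3+k4)
t=0.005: state=(1.106, 1.599, 9.882)
t=0.010: state=(1.129, 1.578, 9.765)
t=0.015: state=(1.151, 1.558, 9.650)
continuing one RK4 step at a time; state shown every 20 steps (Δt=0.1):
t=0.100: state=(1.294, 1.310, 7.900)
t=0.200: state=(1.269, 1.245, 6.260)
t=0.300: state=(1.289, 1.361, 4.993)
t=0.400: state=(1.423, 1.623, 4.043)
t=0.500: state=(1.693, 2.036, 3.382)
t=0.600: state=(2.118, 2.630, 3.011)
t=0.700: state=(2.724, 3.426, 2.981)
t=0.800: state=(3.518, 4.394, 3.395)
t=0.900: state=(4.437, 5.366, 4.366)
t=1.000: state=(5.280, 5.977, 5.861)
t=1.100: state=(5.714, 5.841, 7.467)
t=1.200: state=(5.508, 4.997, 8.501)
t=1.300: state=(4.803, 3.976, 8.619)
t=1.400: state=(3.990, 3.242, 8.053)
t=1.500: state=(3.370, 2.892, 7.212)
t=1.600: state=(3.037, 2.841, 6.381)
t=1.700: state=(2.961, 2.997, 5.705)
t=1.800: state=(3.090, 3.306, 5.255)
t=1.900: state=(3.376, 3.724, 5.072)
t=2.000: state=(3.768, 4.193, 5.181)
t=2.100: state=(4.198, 4.616, 5.571)
t=2.200: state=(4.568, 4.871, 6.166)
t=2.300: state=(4.773, 4.868, 6.800)
t=2.400: state=(4.751, 4.617, 7.271)
t=2.500: state=(4.530, 4.240, 7.446)
t=2.600: state=(4.212, 3.886, 7.327)
t=2.700: state=(3.912, 3.650, 7.015)
t=2.800: state=(3.705, 3.557, 6.634)
t=2.900: state=(3.618, 3.592, 6.285)
t=3.000: state=(3.647, 3.726, 6.036)
t=3.025: state=(3.669, 3.770, 5.994)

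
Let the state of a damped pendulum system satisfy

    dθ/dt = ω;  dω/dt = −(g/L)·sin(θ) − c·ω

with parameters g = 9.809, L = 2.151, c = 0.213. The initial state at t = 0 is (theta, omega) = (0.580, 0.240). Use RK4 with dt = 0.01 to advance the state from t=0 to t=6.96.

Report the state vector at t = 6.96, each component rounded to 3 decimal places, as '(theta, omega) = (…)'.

t=0.000: state=(0.580, 0.240)
step 1 (dt=0.01): k1=(0.240, -2.550), k2=(0.227, -2.552), k3=(0.227, -2.552), k4=(0.214, -2.553); state += dt/6·(k1+2k2+2k3+k4)
t=0.010: state=(0.582, 0.214)
t=0.020: state=(0.584, 0.189)
t=0.030: state=(0.586, 0.163)
continuing one RK4 step at a time; state shown every 25 steps (Δt=0.25):
t=0.250: state=(0.561, -0.384)
t=0.500: state=(0.398, -0.885)
t=0.750: state=(0.139, -1.138)
t=1.000: state=(-0.144, -1.073)
t=1.250: state=(-0.374, -0.725)
t=1.500: state=(-0.493, -0.211)
t=1.750: state=(-0.477, 0.329)
t=2.000: state=(-0.337, 0.759)
t=2.250: state=(-0.115, 0.972)
t=2.500: state=(0.126, 0.914)
t=2.750: state=(0.321, 0.613)
t=3.000: state=(0.420, 0.169)
t=3.250: state=(0.404, -0.294)
t=3.500: state=(0.282, -0.659)
t=3.750: state=(0.090, -0.833)
t=4.000: state=(-0.115, -0.774)
t=4.250: state=(-0.279, -0.509)
t=4.500: state=(-0.360, -0.125)
t=4.750: state=(-0.341, 0.271)
t=5.000: state=(-0.232, 0.577)
t=5.250: state=(-0.067, 0.714)
t=5.500: state=(0.108, 0.652)
t=5.750: state=(0.245, 0.417)
t=6.000: state=(0.309, 0.085)
t=6.250: state=(0.287, -0.253)
t=6.500: state=(0.189, -0.506)
t=6.750: state=(0.046, -0.612)
t=6.960: state=(-0.080, -0.568)

(theta, omega) = (-0.080, -0.568)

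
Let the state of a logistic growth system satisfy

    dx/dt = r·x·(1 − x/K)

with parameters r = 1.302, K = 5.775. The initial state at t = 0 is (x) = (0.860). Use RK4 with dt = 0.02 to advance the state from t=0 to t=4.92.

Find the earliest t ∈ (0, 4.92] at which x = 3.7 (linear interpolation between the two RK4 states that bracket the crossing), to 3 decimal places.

t = 1.783

t=0.000: state=(0.860)
step 1 (dt=0.02): k1=(0.953), k2=(0.962), k3=(0.962), k4=(0.970); state += dt/6·(k1+2k2+2k3+k4)
t=0.020: state=(0.879)
t=0.040: state=(0.899)
t=0.060: state=(0.919)
continuing one RK4 step at a time; state shown every 10 steps (Δt=0.2):
t=0.200: state=(1.068)
t=0.400: state=(1.314)
t=0.600: state=(1.597)
t=0.800: state=(1.914)
t=1.000: state=(2.261)
t=1.200: state=(2.627)
t=1.400: state=(3.002)
t=1.600: state=(3.374)
t=1.780: state=(3.695)
next step: t=1.800: state=(3.729) — x has crossed 3.7
linear interpolation between t=1.780 (3.69478) and t=1.800 (3.72931) → t≈1.783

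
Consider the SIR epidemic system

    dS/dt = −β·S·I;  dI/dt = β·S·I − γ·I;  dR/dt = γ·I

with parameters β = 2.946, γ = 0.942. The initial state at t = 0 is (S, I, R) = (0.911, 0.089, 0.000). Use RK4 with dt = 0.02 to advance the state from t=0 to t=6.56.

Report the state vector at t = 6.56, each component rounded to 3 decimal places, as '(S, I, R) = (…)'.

t=0.000: state=(0.911, 0.089, 0.000)
step 1 (dt=0.02): k1=(-0.239, 0.155, 0.084), k2=(-0.242, 0.157, 0.085), k3=(-0.242, 0.157, 0.085), k4=(-0.246, 0.159, 0.087); state += dt/6·(k1+2k2+2k3+k4)
t=0.020: state=(0.906, 0.092, 0.002)
t=0.040: state=(0.901, 0.095, 0.003)
t=0.060: state=(0.896, 0.099, 0.005)
continuing one RK4 step at a time; state shown every 25 steps (Δt=0.5):
t=0.500: state=(0.746, 0.190, 0.064)
t=1.000: state=(0.517, 0.302, 0.181)
t=1.500: state=(0.317, 0.345, 0.337)
t=2.000: state=(0.194, 0.312, 0.494)
t=2.500: state=(0.129, 0.245, 0.626)
t=3.000: state=(0.094, 0.180, 0.726)
t=3.500: state=(0.075, 0.127, 0.798)
t=4.000: state=(0.064, 0.088, 0.848)
t=4.500: state=(0.058, 0.060, 0.882)
t=5.000: state=(0.054, 0.041, 0.906)
t=5.500: state=(0.051, 0.027, 0.922)
t=6.000: state=(0.049, 0.018, 0.932)
t=6.500: state=(0.048, 0.012, 0.939)
t=6.560: state=(0.048, 0.012, 0.940)

(S, I, R) = (0.048, 0.012, 0.940)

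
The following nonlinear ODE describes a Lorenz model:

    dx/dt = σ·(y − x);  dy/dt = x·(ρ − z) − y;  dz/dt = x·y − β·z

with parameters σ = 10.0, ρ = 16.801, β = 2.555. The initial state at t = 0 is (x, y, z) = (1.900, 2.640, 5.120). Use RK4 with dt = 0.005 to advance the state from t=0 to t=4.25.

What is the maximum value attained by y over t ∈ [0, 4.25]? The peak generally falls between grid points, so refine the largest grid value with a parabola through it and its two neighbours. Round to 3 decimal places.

t=0.000: state=(1.900, 2.640, 5.120)
step 1 (dt=0.005): k1=(7.400, 19.554, -8.066), k2=(7.704, 19.760, -7.871), k3=(7.701, 19.767, -7.870), k4=(8.003, 19.981, -7.672); state += dt/6·(k1+2k2+2k3+k4)
t=0.005: state=(1.939, 2.739, 5.081)
t=0.010: state=(1.980, 2.840, 5.043)
t=0.015: state=(2.024, 2.943, 5.008)
continuing one RK4 step at a time; state shown every 40 steps (Δt=0.2):
t=0.200: state=(5.966, 9.491, 6.751)
t=0.400: state=(11.479, 10.019, 23.089)
t=0.600: state=(3.240, 0.119, 18.317)
t=0.800: state=(0.690, 0.506, 11.025)
t=1.000: state=(1.066, 1.588, 6.743)
t=1.200: state=(3.331, 5.376, 5.195)
t=1.400: state=(9.937, 13.500, 14.177)
t=1.600: state=(7.426, 2.467, 22.792)
t=1.800: state=(1.372, 0.355, 14.110)
t=2.000: state=(0.969, 1.269, 8.581)
t=2.200: state=(2.510, 3.939, 5.821)
t=2.400: state=(7.788, 11.580, 10.007)
t=2.600: state=(9.841, 6.095, 23.700)
t=2.800: state=(2.408, 0.519, 16.195)
t=3.000: state=(1.219, 1.416, 9.912)
t=3.200: state=(2.672, 4.064, 6.733)
t=3.400: state=(7.673, 11.181, 10.483)
t=3.600: state=(9.695, 6.417, 23.091)
t=3.800: state=(2.810, 0.964, 16.288)
t=4.000: state=(1.732, 2.059, 10.180)
t=4.200: state=(3.727, 5.548, 7.661)
t=4.250: state=(4.772, 7.137, 8.008)
largest grid value and its neighbours: y(0.310)=13.77521, y(0.315)=13.79661, y(0.320)=13.79184
parabola through these three points peaks at t≈0.317 with y≈13.79793

max y = 13.798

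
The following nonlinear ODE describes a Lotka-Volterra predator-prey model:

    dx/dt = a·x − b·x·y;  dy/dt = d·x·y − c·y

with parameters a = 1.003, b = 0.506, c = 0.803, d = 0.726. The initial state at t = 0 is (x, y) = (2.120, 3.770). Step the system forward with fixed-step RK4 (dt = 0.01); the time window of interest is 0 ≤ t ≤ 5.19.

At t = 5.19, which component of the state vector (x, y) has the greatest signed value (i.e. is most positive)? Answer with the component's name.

t=0.000: state=(2.120, 3.770)
step 1 (dt=0.01): k1=(-1.918, 2.775), k2=(-1.924, 2.759), k3=(-1.924, 2.759), k4=(-1.930, 2.742); state += dt/6·(k1+2k2+2k3+k4)
t=0.010: state=(2.101, 3.798)
t=0.020: state=(2.081, 3.825)
t=0.030: state=(2.062, 3.852)
continuing one RK4 step at a time; state shown every 20 steps (Δt=0.2):
t=0.200: state=(1.725, 4.245)
t=0.400: state=(1.350, 4.517)
t=0.600: state=(1.040, 4.571)
t=0.800: state=(0.804, 4.447)
t=1.000: state=(0.634, 4.201)
t=1.200: state=(0.515, 3.887)
t=1.400: state=(0.432, 3.545)
t=1.600: state=(0.375, 3.200)
t=1.800: state=(0.337, 2.869)
t=2.000: state=(0.313, 2.561)
t=2.200: state=(0.300, 2.280)
t=2.400: state=(0.295, 2.027)
t=2.600: state=(0.297, 1.802)
t=2.800: state=(0.305, 1.603)
t=3.000: state=(0.320, 1.429)
t=3.200: state=(0.341, 1.276)
t=3.400: state=(0.369, 1.144)
t=3.600: state=(0.404, 1.031)
t=3.800: state=(0.447, 0.934)
t=4.000: state=(0.499, 0.852)
t=4.200: state=(0.562, 0.783)
t=4.400: state=(0.636, 0.728)
t=4.600: state=(0.724, 0.684)
t=4.800: state=(0.827, 0.652)
t=5.000: state=(0.947, 0.631)
t=5.190: state=(1.079, 0.623)
compare at T: x=1.079, y=0.623

largest component: x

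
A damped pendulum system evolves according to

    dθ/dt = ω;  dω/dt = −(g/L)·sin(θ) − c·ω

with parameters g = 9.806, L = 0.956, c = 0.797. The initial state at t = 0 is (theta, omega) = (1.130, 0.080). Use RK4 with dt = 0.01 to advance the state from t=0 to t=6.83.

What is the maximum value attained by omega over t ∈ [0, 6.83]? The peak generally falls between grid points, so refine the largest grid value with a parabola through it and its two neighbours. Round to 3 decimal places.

t=0.000: state=(1.130, 0.080)
step 1 (dt=0.01): k1=(0.080, -9.341), k2=(0.033, -9.305), k3=(0.033, -9.304), k4=(-0.013, -9.268); state += dt/6·(k1+2k2+2k3+k4)
t=0.010: state=(1.130, -0.013)
t=0.020: state=(1.130, -0.105)
t=0.030: state=(1.128, -0.197)
continuing one RK4 step at a time; state shown every 25 steps (Δt=0.25):
t=0.250: state=(0.882, -1.939)
t=0.500: state=(0.254, -2.835)
t=0.750: state=(-0.395, -2.101)
t=1.000: state=(-0.717, -0.421)
t=1.250: state=(-0.616, 1.148)
t=1.500: state=(-0.213, 1.889)
t=1.750: state=(0.231, 1.490)
t=2.000: state=(0.470, 0.364)
t=2.250: state=(0.415, -0.745)
t=2.500: state=(0.148, -1.268)
t=2.750: state=(-0.152, -1.009)
t=3.000: state=(-0.315, -0.248)
t=3.250: state=(-0.277, 0.508)
t=3.500: state=(-0.095, 0.856)
t=3.750: state=(0.106, 0.672)
t=4.000: state=(0.212, 0.153)
t=4.250: state=(0.184, -0.355)
t=4.500: state=(0.059, -0.578)
t=4.750: state=(-0.075, -0.444)
t=5.000: state=(-0.144, -0.090)
t=5.250: state=(-0.121, 0.249)
t=5.500: state=(-0.036, 0.391)
t=5.750: state=(0.054, 0.291)
t=6.000: state=(0.098, 0.050)
t=6.250: state=(0.080, -0.176)
t=6.500: state=(0.021, -0.264)
t=6.750: state=(-0.038, -0.191)
t=6.830: state=(-0.052, -0.143)
largest grid value and its neighbours: omega(1.520)=1.89808, omega(1.530)=1.89987, omega(1.540)=1.89973
parabola through these three points peaks at t≈1.534 with omega≈1.90004

max omega = 1.900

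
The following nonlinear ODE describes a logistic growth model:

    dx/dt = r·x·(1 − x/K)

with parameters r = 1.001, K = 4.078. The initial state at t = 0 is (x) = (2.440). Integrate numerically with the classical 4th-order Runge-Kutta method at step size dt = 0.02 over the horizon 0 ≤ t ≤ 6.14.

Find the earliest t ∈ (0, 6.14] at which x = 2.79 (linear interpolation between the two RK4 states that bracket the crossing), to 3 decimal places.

t = 0.374

t=0.000: state=(2.440)
step 1 (dt=0.02): k1=(0.981), k2=(0.979), k3=(0.979), k4=(0.977); state += dt/6·(k1+2k2+2k3+k4)
t=0.020: state=(2.460)
t=0.040: state=(2.479)
t=0.060: state=(2.498)
continuing one RK4 step at a time; state shown every 10 steps (Δt=0.2):
t=0.200: state=(2.632)
t=0.360: state=(2.778)
next step: t=0.380: state=(2.795) — x has crossed 2.79
linear interpolation between t=0.360 (2.77757) and t=0.380 (2.79524) → t≈0.374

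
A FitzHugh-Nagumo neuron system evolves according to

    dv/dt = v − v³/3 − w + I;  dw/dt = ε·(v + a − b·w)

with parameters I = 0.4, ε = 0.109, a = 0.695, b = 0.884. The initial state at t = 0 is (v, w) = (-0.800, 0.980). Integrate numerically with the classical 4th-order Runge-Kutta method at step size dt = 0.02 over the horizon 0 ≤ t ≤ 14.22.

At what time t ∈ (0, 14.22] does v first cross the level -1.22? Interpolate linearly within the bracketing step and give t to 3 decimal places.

t=0.000: state=(-0.800, 0.980)
step 1 (dt=0.02): k1=(-1.209, -0.106), k2=(-1.213, -0.107), k3=(-1.213, -0.107), k4=(-1.215, -0.108); state += dt/6·(k1+2k2+2k3+k4)
t=0.020: state=(-0.824, 0.978)
t=0.040: state=(-0.849, 0.976)
t=0.060: state=(-0.873, 0.973)
t=0.340: state=(-1.212, 0.937)
next step: t=0.360: state=(-1.235, 0.934) — v has crossed -1.22
linear interpolation between t=0.340 (-1.21204) and t=0.360 (-1.23501) → t≈0.347

t = 0.347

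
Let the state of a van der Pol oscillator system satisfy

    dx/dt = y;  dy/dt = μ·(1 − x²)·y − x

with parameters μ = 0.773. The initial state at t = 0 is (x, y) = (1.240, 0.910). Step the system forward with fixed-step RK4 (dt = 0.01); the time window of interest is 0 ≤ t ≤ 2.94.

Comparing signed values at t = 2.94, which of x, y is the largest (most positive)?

largest component: y

t=0.000: state=(1.240, 0.910)
step 1 (dt=0.01): k1=(0.910, -1.618), k2=(0.902, -1.627), k3=(0.902, -1.627), k4=(0.894, -1.636); state += dt/6·(k1+2k2+2k3+k4)
t=0.010: state=(1.249, 0.894)
t=0.020: state=(1.258, 0.877)
t=0.030: state=(1.267, 0.861)
continuing one RK4 step at a time; state shown every 10 steps (Δt=0.1):
t=0.100: state=(1.323, 0.741)
t=0.200: state=(1.388, 0.563)
t=0.300: state=(1.435, 0.385)
t=0.400: state=(1.465, 0.215)
t=0.500: state=(1.479, 0.055)
t=0.600: state=(1.477, -0.091)
t=0.700: state=(1.461, -0.224)
t=0.800: state=(1.432, -0.344)
t=0.900: state=(1.392, -0.455)
t=1.000: state=(1.342, -0.558)
t=1.100: state=(1.281, -0.655)
t=1.200: state=(1.211, -0.750)
t=1.300: state=(1.131, -0.844)
t=1.400: state=(1.042, -0.940)
t=1.500: state=(0.943, -1.041)
t=1.600: state=(0.833, -1.148)
t=1.700: state=(0.713, -1.262)
t=1.800: state=(0.581, -1.386)
t=1.900: state=(0.435, -1.520)
t=2.000: state=(0.276, -1.663)
t=2.100: state=(0.102, -1.811)
t=2.200: state=(-0.086, -1.958)
t=2.300: state=(-0.289, -2.090)
t=2.400: state=(-0.503, -2.189)
t=2.500: state=(-0.725, -2.234)
t=2.600: state=(-0.947, -2.201)
t=2.700: state=(-1.162, -2.077)
t=2.800: state=(-1.359, -1.860)
t=2.900: state=(-1.531, -1.570)
t=2.940: state=(-1.592, -1.441)
compare at T: x=-1.592, y=-1.441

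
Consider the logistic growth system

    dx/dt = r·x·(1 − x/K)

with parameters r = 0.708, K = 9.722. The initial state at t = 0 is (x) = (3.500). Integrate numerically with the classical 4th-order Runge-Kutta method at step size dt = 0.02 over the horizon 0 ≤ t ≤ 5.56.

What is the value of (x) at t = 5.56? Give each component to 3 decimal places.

(x) = (9.396)

t=0.000: state=(3.500)
step 1 (dt=0.02): k1=(1.586), k2=(1.589), k3=(1.589), k4=(1.592); state += dt/6·(k1+2k2+2k3+k4)
t=0.020: state=(3.532)
t=0.040: state=(3.564)
t=0.060: state=(3.596)
continuing one RK4 step at a time; state shown every 10 steps (Δt=0.2):
t=0.200: state=(3.823)
t=0.400: state=(4.156)
t=0.600: state=(4.496)
t=0.800: state=(4.839)
t=1.000: state=(5.183)
t=1.200: state=(5.523)
t=1.400: state=(5.857)
t=1.600: state=(6.182)
t=1.800: state=(6.494)
t=2.000: state=(6.792)
t=2.200: state=(7.073)
t=2.400: state=(7.337)
t=2.600: state=(7.583)
t=2.800: state=(7.810)
t=3.000: state=(8.018)
t=3.200: state=(8.208)
t=3.400: state=(8.380)
t=3.600: state=(8.536)
t=3.800: state=(8.676)
t=4.000: state=(8.801)
t=4.200: state=(8.912)
t=4.400: state=(9.011)
t=4.600: state=(9.099)
t=4.800: state=(9.177)
t=5.000: state=(9.245)
t=5.200: state=(9.305)
t=5.400: state=(9.358)
t=5.560: state=(9.396)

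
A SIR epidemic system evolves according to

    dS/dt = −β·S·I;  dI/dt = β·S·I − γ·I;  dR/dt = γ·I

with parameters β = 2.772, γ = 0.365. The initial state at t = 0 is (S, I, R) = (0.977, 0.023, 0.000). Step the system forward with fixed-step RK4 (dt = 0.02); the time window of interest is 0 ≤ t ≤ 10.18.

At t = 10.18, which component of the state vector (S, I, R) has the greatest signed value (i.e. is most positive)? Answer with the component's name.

t=0.000: state=(0.977, 0.023, 0.000)
step 1 (dt=0.02): k1=(-0.062, 0.054, 0.008), k2=(-0.064, 0.055, 0.009), k3=(-0.064, 0.055, 0.009), k4=(-0.065, 0.056, 0.009); state += dt/6·(k1+2k2+2k3+k4)
t=0.020: state=(0.976, 0.024, 0.000)
t=0.040: state=(0.974, 0.025, 0.000)
t=0.060: state=(0.973, 0.026, 0.001)
continuing one RK4 step at a time; state shown every 25 steps (Δt=0.5):
t=0.500: state=(0.920, 0.072, 0.008)
t=1.000: state=(0.773, 0.196, 0.031)
t=1.500: state=(0.513, 0.402, 0.085)
t=2.000: state=(0.259, 0.566, 0.175)
t=2.500: state=(0.113, 0.603, 0.283)
t=3.000: state=(0.050, 0.559, 0.390)
t=3.500: state=(0.024, 0.490, 0.486)
t=4.000: state=(0.013, 0.418, 0.569)
t=4.500: state=(0.008, 0.353, 0.639)
t=5.000: state=(0.005, 0.297, 0.698)
t=5.500: state=(0.003, 0.249, 0.748)
t=6.000: state=(0.002, 0.208, 0.790)
t=6.500: state=(0.002, 0.174, 0.824)
t=7.000: state=(0.001, 0.145, 0.853)
t=7.500: state=(0.001, 0.121, 0.878)
t=8.000: state=(0.001, 0.101, 0.898)
t=8.500: state=(0.001, 0.084, 0.915)
t=9.000: state=(0.001, 0.070, 0.929)
t=9.500: state=(0.001, 0.059, 0.941)
t=10.000: state=(0.001, 0.049, 0.950)
t=10.180: state=(0.001, 0.046, 0.953)
compare at T: S=0.001, I=0.046, R=0.953

largest component: R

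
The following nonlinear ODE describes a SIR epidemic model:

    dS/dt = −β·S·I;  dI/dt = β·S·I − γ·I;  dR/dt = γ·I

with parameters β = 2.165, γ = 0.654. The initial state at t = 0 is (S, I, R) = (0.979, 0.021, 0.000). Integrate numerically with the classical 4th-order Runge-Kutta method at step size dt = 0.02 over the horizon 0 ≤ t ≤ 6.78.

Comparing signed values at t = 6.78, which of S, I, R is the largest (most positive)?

largest component: R

t=0.000: state=(0.979, 0.021, 0.000)
step 1 (dt=0.02): k1=(-0.045, 0.031, 0.014), k2=(-0.045, 0.031, 0.014), k3=(-0.045, 0.031, 0.014), k4=(-0.046, 0.032, 0.014); state += dt/6·(k1+2k2+2k3+k4)
t=0.020: state=(0.978, 0.022, 0.000)
t=0.040: state=(0.977, 0.022, 0.001)
t=0.060: state=(0.976, 0.023, 0.001)
continuing one RK4 step at a time; state shown every 25 steps (Δt=0.5):
t=0.500: state=(0.947, 0.043, 0.010)
t=1.000: state=(0.886, 0.084, 0.030)
t=1.500: state=(0.782, 0.150, 0.068)
t=2.000: state=(0.636, 0.234, 0.130)
t=2.500: state=(0.473, 0.307, 0.219)
t=3.000: state=(0.332, 0.341, 0.327)
t=3.500: state=(0.230, 0.332, 0.438)
t=4.000: state=(0.163, 0.296, 0.541)
t=4.500: state=(0.122, 0.248, 0.630)
t=5.000: state=(0.095, 0.201, 0.704)
t=5.500: state=(0.079, 0.159, 0.762)
t=6.000: state=(0.067, 0.124, 0.808)
t=6.500: state=(0.060, 0.096, 0.844)
t=6.780: state=(0.057, 0.083, 0.861)
compare at T: S=0.057, I=0.083, R=0.861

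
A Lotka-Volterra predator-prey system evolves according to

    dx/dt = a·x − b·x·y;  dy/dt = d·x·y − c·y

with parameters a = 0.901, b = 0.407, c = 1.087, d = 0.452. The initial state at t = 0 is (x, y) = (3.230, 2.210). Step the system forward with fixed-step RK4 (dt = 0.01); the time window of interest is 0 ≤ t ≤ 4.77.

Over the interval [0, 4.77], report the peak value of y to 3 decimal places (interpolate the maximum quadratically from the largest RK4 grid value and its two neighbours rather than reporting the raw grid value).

max y = 3.056

t=0.000: state=(3.230, 2.210)
step 1 (dt=0.01): k1=(0.005, 0.824), k2=(-0.000, 0.826), k3=(-0.000, 0.826), k4=(-0.006, 0.827); state += dt/6·(k1+2k2+2k3+k4)
t=0.010: state=(3.230, 2.218)
t=0.020: state=(3.230, 2.227)
t=0.030: state=(3.230, 2.235)
continuing one RK4 step at a time; state shown every 20 steps (Δt=0.2):
t=0.200: state=(3.209, 2.380)
t=0.400: state=(3.144, 2.552)
t=0.600: state=(3.038, 2.716)
t=0.800: state=(2.898, 2.859)
t=1.000: state=(2.737, 2.968)
t=1.200: state=(2.566, 3.035)
t=1.400: state=(2.398, 3.056)
t=1.600: state=(2.240, 3.032)
t=1.800: state=(2.101, 2.968)
t=2.000: state=(1.983, 2.872)
t=2.200: state=(1.889, 2.752)
t=2.400: state=(1.817, 2.618)
t=2.600: state=(1.769, 2.476)
t=2.800: state=(1.741, 2.335)
t=3.000: state=(1.734, 2.198)
t=3.200: state=(1.745, 2.069)
t=3.400: state=(1.775, 1.952)
t=3.600: state=(1.821, 1.847)
t=3.800: state=(1.883, 1.757)
t=4.000: state=(1.961, 1.682)
t=4.200: state=(2.053, 1.622)
t=4.400: state=(2.158, 1.579)
t=4.600: state=(2.275, 1.552)
t=4.770: state=(2.383, 1.543)
largest grid value and its neighbours: y(1.380)=3.05605, y(1.390)=3.05612, y(1.400)=3.05608
parabola through these three points peaks at t≈1.391 with y≈3.05612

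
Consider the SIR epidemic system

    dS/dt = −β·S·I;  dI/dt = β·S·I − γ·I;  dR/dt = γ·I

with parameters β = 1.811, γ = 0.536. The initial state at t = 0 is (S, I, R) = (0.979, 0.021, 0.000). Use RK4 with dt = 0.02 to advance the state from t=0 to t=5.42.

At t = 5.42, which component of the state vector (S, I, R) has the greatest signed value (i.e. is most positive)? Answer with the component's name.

largest component: R

t=0.000: state=(0.979, 0.021, 0.000)
step 1 (dt=0.02): k1=(-0.037, 0.026, 0.011), k2=(-0.038, 0.026, 0.011), k3=(-0.038, 0.026, 0.011), k4=(-0.038, 0.027, 0.012); state += dt/6·(k1+2k2+2k3+k4)
t=0.020: state=(0.978, 0.022, 0.000)
t=0.040: state=(0.977, 0.022, 0.000)
t=0.060: state=(0.977, 0.023, 0.001)
continuing one RK4 step at a time; state shown every 10 steps (Δt=0.2):
t=0.200: state=(0.971, 0.027, 0.003)
t=0.400: state=(0.960, 0.034, 0.006)
t=0.600: state=(0.947, 0.043, 0.010)
t=0.800: state=(0.930, 0.055, 0.015)
t=1.000: state=(0.909, 0.069, 0.022)
t=1.200: state=(0.885, 0.085, 0.030)
t=1.400: state=(0.855, 0.105, 0.040)
t=1.600: state=(0.819, 0.128, 0.053)
t=1.800: state=(0.779, 0.154, 0.068)
t=2.000: state=(0.733, 0.181, 0.086)
t=2.200: state=(0.683, 0.211, 0.107)
t=2.400: state=(0.629, 0.240, 0.131)
t=2.600: state=(0.574, 0.268, 0.158)
t=2.800: state=(0.518, 0.293, 0.188)
t=3.000: state=(0.464, 0.315, 0.221)
t=3.200: state=(0.413, 0.332, 0.256)
t=3.400: state=(0.365, 0.343, 0.292)
t=3.600: state=(0.322, 0.349, 0.329)
t=3.800: state=(0.284, 0.350, 0.366)
t=4.000: state=(0.250, 0.346, 0.404)
t=4.200: state=(0.221, 0.338, 0.440)
t=4.400: state=(0.196, 0.328, 0.476)
t=4.600: state=(0.174, 0.315, 0.511)
t=4.800: state=(0.156, 0.300, 0.544)
t=5.000: state=(0.140, 0.285, 0.575)
t=5.200: state=(0.127, 0.268, 0.605)
t=5.400: state=(0.115, 0.252, 0.633)
t=5.420: state=(0.114, 0.250, 0.635)
compare at T: S=0.114, I=0.250, R=0.635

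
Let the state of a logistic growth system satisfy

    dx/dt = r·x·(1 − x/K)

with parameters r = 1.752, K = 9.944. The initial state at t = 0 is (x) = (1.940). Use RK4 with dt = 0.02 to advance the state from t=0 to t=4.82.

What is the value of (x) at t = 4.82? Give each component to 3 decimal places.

t=0.000: state=(1.940)
step 1 (dt=0.02): k1=(2.736), k2=(2.765), k3=(2.765), k4=(2.794); state += dt/6·(k1+2k2+2k3+k4)
t=0.020: state=(1.995)
t=0.040: state=(2.052)
t=0.060: state=(2.109)
continuing one RK4 step at a time; state shown every 10 steps (Δt=0.2):
t=0.200: state=(2.546)
t=0.400: state=(3.263)
t=0.600: state=(4.072)
t=0.800: state=(4.933)
t=1.000: state=(5.796)
t=1.200: state=(6.612)
t=1.400: state=(7.339)
t=1.600: state=(7.955)
t=1.800: state=(8.455)
t=2.000: state=(8.846)
t=2.200: state=(9.145)
t=2.400: state=(9.367)
t=2.600: state=(9.531)
t=2.800: state=(9.649)
t=3.000: state=(9.735)
t=3.200: state=(9.796)
t=3.400: state=(9.839)
t=3.600: state=(9.870)
t=3.800: state=(9.892)
t=4.000: state=(9.907)
t=4.200: state=(9.918)
t=4.400: state=(9.926)
t=4.600: state=(9.931)
t=4.800: state=(9.935)
t=4.820: state=(9.935)

(x) = (9.935)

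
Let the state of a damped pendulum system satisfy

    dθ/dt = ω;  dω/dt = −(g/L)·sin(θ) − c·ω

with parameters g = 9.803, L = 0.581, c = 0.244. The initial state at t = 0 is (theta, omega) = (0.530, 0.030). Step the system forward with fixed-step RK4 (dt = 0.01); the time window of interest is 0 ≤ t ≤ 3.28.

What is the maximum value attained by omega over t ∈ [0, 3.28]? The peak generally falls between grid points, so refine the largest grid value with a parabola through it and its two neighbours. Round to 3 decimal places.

max omega = 1.870

t=0.000: state=(0.530, 0.030)
step 1 (dt=0.01): k1=(0.030, -8.537), k2=(-0.013, -8.529), k3=(-0.013, -8.526), k4=(-0.055, -8.514); state += dt/6·(k1+2k2+2k3+k4)
t=0.010: state=(0.530, -0.055)
t=0.020: state=(0.529, -0.140)
t=0.030: state=(0.527, -0.225)
continuing one RK4 step at a time; state shown every 20 steps (Δt=0.2):
t=0.200: state=(0.376, -1.484)
t=0.400: state=(0.001, -2.051)
t=0.600: state=(-0.357, -1.330)
t=0.800: state=(-0.480, 0.147)
t=1.000: state=(-0.309, 1.469)
t=1.200: state=(0.043, 1.848)
t=1.400: state=(0.352, 1.070)
t=1.600: state=(0.431, -0.307)
t=1.800: state=(0.245, -1.440)
t=2.000: state=(-0.082, -1.646)
t=2.200: state=(-0.343, -0.827)
t=2.400: state=(-0.382, 0.447)
t=2.600: state=(-0.186, 1.395)
t=2.800: state=(0.115, 1.445)
t=3.000: state=(0.331, 0.602)
t=3.200: state=(0.334, -0.562)
t=3.280: state=(0.273, -0.953)
largest grid value and its neighbours: omega(1.150)=1.86791, omega(1.160)=1.87020, omega(1.170)=1.86935
parabola through these three points peaks at t≈1.162 with omega≈1.87029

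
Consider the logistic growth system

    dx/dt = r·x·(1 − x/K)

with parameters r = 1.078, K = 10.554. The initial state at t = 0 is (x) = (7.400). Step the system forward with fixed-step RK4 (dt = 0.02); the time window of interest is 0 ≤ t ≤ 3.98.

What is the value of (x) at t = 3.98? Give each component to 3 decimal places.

(x) = (10.493)

t=0.000: state=(7.400)
step 1 (dt=0.02): k1=(2.384), k2=(2.374), k3=(2.374), k4=(2.363); state += dt/6·(k1+2k2+2k3+k4)
t=0.020: state=(7.447)
t=0.040: state=(7.495)
t=0.060: state=(7.541)
continuing one RK4 step at a time; state shown every 10 steps (Δt=0.2):
t=0.200: state=(7.855)
t=0.400: state=(8.265)
t=0.600: state=(8.628)
t=0.800: state=(8.945)
t=1.000: state=(9.217)
t=1.200: state=(9.449)
t=1.400: state=(9.645)
t=1.600: state=(9.809)
t=1.800: state=(9.945)
t=2.000: state=(10.058)
t=2.200: state=(10.150)
t=2.400: state=(10.226)
t=2.600: state=(10.288)
t=2.800: state=(10.339)
t=3.000: state=(10.380)
t=3.200: state=(10.413)
t=3.400: state=(10.440)
t=3.600: state=(10.462)
t=3.800: state=(10.480)
t=3.980: state=(10.493)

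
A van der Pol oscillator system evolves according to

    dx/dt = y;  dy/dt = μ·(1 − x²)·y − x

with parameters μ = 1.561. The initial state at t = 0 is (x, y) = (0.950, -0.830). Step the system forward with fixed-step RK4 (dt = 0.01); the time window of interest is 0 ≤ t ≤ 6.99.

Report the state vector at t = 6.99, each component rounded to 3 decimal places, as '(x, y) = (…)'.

(x, y) = (1.136, -0.855)

t=0.000: state=(0.950, -0.830)
step 1 (dt=0.01): k1=(-0.830, -1.076), k2=(-0.835, -1.083), k3=(-0.835, -1.083), k4=(-0.841, -1.090); state += dt/6·(k1+2k2+2k3+k4)
t=0.010: state=(0.942, -0.841)
t=0.020: state=(0.933, -0.852)
t=0.030: state=(0.925, -0.863)
continuing one RK4 step at a time; state shown every 25 steps (Δt=0.25):
t=0.250: state=(0.704, -1.158)
t=0.500: state=(0.355, -1.679)
t=0.750: state=(-0.160, -2.487)
t=1.000: state=(-0.880, -3.132)
t=1.250: state=(-1.585, -2.201)
t=1.500: state=(-1.927, -0.636)
t=1.750: state=(-1.980, 0.087)
t=2.000: state=(-1.923, 0.327)
t=2.250: state=(-1.828, 0.423)
t=2.500: state=(-1.714, 0.486)
t=2.750: state=(-1.585, 0.551)
t=3.000: state=(-1.437, 0.633)
t=3.250: state=(-1.265, 0.749)
t=3.500: state=(-1.057, 0.926)
t=3.750: state=(-0.793, 1.216)
t=4.000: state=(-0.432, 1.718)
t=4.250: state=(0.094, 2.544)
t=4.500: state=(0.839, 3.286)
t=4.750: state=(1.589, 2.367)
t=5.000: state=(1.957, 0.680)
t=5.250: state=(2.014, -0.083)
t=5.500: state=(1.958, -0.322)
t=5.750: state=(1.864, -0.414)
t=6.000: state=(1.753, -0.473)
t=6.250: state=(1.628, -0.532)
t=6.500: state=(1.486, -0.606)
t=6.750: state=(1.323, -0.709)
t=6.990: state=(1.136, -0.855)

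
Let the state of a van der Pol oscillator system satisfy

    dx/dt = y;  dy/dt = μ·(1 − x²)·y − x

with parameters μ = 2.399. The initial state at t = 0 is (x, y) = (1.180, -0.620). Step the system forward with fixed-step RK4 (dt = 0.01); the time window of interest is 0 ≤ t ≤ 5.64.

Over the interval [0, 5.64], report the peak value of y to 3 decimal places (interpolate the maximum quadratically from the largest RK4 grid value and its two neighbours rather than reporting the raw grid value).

max y = 4.309

t=0.000: state=(1.180, -0.620)
step 1 (dt=0.01): k1=(-0.620, -0.596), k2=(-0.623, -0.601), k3=(-0.623, -0.601), k4=(-0.626, -0.606); state += dt/6·(k1+2k2+2k3+k4)
t=0.010: state=(1.174, -0.626)
t=0.020: state=(1.167, -0.632)
t=0.030: state=(1.161, -0.638)
continuing one RK4 step at a time; state shown every 20 steps (Δt=0.2):
t=0.200: state=(1.042, -0.765)
t=0.400: state=(0.869, -0.992)
t=0.600: state=(0.635, -1.385)
t=0.800: state=(0.292, -2.117)
t=1.000: state=(-0.250, -3.394)
t=1.200: state=(-1.048, -4.274)
t=1.400: state=(-1.747, -2.323)
t=1.600: state=(-1.995, -0.448)
t=1.800: state=(-2.016, 0.108)
t=2.000: state=(-1.979, 0.238)
t=2.200: state=(-1.927, 0.277)
t=2.400: state=(-1.869, 0.297)
t=2.600: state=(-1.808, 0.315)
t=2.800: state=(-1.743, 0.335)
t=3.000: state=(-1.674, 0.358)
t=3.200: state=(-1.599, 0.386)
t=3.400: state=(-1.519, 0.421)
t=3.600: state=(-1.430, 0.467)
t=3.800: state=(-1.331, 0.527)
t=4.000: state=(-1.218, 0.612)
t=4.200: state=(-1.083, 0.738)
t=4.400: state=(-0.917, 0.938)
t=4.600: state=(-0.699, 1.280)
t=4.800: state=(-0.386, 1.914)
t=5.000: state=(0.103, 3.072)
t=5.200: state=(0.855, 4.287)
t=5.400: state=(1.631, 2.926)
t=5.600: state=(1.971, 0.717)
t=5.640: state=(1.995, 0.472)
largest grid value and its neighbours: y(5.210)=4.30168, y(5.220)=4.30848, y(5.230)=4.30649
parabola through these three points peaks at t≈5.223 with y≈4.30881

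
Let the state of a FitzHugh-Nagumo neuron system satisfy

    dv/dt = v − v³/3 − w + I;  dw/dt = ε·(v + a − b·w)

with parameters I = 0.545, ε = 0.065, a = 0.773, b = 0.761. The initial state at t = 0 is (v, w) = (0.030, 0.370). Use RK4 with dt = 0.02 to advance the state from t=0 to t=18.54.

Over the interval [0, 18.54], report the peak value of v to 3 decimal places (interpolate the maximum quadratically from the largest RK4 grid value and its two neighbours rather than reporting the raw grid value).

t=0.000: state=(0.030, 0.370)
step 1 (dt=0.02): k1=(0.205, 0.034), k2=(0.207, 0.034), k3=(0.207, 0.034), k4=(0.208, 0.034); state += dt/6·(k1+2k2+2k3+k4)
t=0.020: state=(0.034, 0.371)
t=0.040: state=(0.038, 0.371)
t=0.060: state=(0.043, 0.372)
continuing one RK4 step at a time; state shown every 50 steps (Δt=1):
t=1.000: state=(0.351, 0.412)
t=2.000: state=(0.985, 0.482)
t=3.000: state=(1.532, 0.590)
t=4.000: state=(1.642, 0.713)
t=5.000: state=(1.604, 0.831)
t=6.000: state=(1.539, 0.939)
t=7.000: state=(1.465, 1.038)
t=8.000: state=(1.385, 1.128)
t=9.000: state=(1.297, 1.207)
t=10.000: state=(1.198, 1.277)
t=11.000: state=(1.079, 1.337)
t=12.000: state=(0.927, 1.385)
t=13.000: state=(0.702, 1.420)
t=14.000: state=(0.283, 1.433)
t=15.000: state=(-0.726, 1.403)
t=16.000: state=(-1.867, 1.296)
t=17.000: state=(-1.988, 1.158)
t=18.000: state=(-1.951, 1.026)
t=18.540: state=(-1.927, 0.958)
largest grid value and its neighbours: v(3.960)=1.64174, v(3.980)=1.64179, v(4.000)=1.64179
parabola through these three points peaks at t≈3.989 with v≈1.64180

max v = 1.642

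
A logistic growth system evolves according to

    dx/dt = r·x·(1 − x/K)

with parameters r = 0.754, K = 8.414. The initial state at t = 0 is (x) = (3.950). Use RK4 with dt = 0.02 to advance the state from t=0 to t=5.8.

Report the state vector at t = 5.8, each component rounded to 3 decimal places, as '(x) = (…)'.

(x) = (8.296)

t=0.000: state=(3.950)
step 1 (dt=0.02): k1=(1.580), k2=(1.581), k3=(1.581), k4=(1.581); state += dt/6·(k1+2k2+2k3+k4)
t=0.020: state=(3.982)
t=0.040: state=(4.013)
t=0.060: state=(4.045)
continuing one RK4 step at a time; state shown every 10 steps (Δt=0.2):
t=0.200: state=(4.267)
t=0.400: state=(4.583)
t=0.600: state=(4.895)
t=0.800: state=(5.199)
t=1.000: state=(5.493)
t=1.200: state=(5.774)
t=1.400: state=(6.039)
t=1.600: state=(6.287)
t=1.800: state=(6.518)
t=2.000: state=(6.730)
t=2.200: state=(6.924)
t=2.400: state=(7.100)
t=2.600: state=(7.259)
t=2.800: state=(7.401)
t=3.000: state=(7.528)
t=3.200: state=(7.641)
t=3.400: state=(7.740)
t=3.600: state=(7.828)
t=3.800: state=(7.905)
t=4.000: state=(7.973)
t=4.200: state=(8.032)
t=4.400: state=(8.083)
t=4.600: state=(8.128)
t=4.800: state=(8.167)
t=5.000: state=(8.200)
t=5.200: state=(8.230)
t=5.400: state=(8.255)
t=5.600: state=(8.277)
t=5.800: state=(8.296)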